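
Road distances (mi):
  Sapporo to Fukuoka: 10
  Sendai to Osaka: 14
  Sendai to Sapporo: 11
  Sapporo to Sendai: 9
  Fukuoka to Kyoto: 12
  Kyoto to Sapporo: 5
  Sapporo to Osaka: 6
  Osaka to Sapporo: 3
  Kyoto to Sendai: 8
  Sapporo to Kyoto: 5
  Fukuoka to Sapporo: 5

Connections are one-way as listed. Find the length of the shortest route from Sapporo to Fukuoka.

Paths from Sapporo to Fukuoka:
Sapporo → Fukuoka: 10
Shortest: 10 mi.

10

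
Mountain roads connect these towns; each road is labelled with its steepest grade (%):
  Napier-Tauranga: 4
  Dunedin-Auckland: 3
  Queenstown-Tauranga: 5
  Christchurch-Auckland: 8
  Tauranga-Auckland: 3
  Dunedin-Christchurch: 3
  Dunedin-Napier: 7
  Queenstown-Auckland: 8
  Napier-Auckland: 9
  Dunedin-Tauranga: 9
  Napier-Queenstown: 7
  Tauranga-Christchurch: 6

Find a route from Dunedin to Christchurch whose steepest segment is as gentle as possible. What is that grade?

Some routes from Dunedin to Christchurch:
Dunedin→Napier→Queenstown→Tauranga→Christchurch: max(7, 7, 5, 6) = 7
Dunedin→Napier→Tauranga→Auckland→Christchurch: max(7, 4, 3, 8) = 8
Dunedin→Auckland→Tauranga→Christchurch: max(3, 3, 6) = 6
Dunedin→Christchurch: max(3) = 3
Dunedin→Napier→Tauranga→Christchurch: max(7, 4, 6) = 7
The minimum achievable maximum is 3%.

3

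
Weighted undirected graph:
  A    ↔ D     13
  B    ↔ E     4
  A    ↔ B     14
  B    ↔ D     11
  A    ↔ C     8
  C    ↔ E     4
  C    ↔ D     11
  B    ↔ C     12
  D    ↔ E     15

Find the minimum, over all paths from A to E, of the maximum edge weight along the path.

Comparing a few candidate routes:
A → D → C → B → E: max(13, 11, 12, 4) = 13
A → C → B → E: max(8, 12, 4) = 12
A → C → D → B → E: max(8, 11, 11, 4) = 11
A → D → B → C → E: max(13, 11, 12, 4) = 13
A → D → C → E: max(13, 11, 4) = 13
A → C → E: max(8, 4) = 8
Smallest bottleneck: 8.

8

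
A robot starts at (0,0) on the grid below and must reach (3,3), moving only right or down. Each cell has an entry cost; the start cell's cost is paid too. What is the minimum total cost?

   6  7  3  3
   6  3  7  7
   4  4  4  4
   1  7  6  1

Path [0,0]→[1,0]→[1,1]→[2,1]→[2,2]→[2,3]→[3,3]: 6 + 6 + 3 + 4 + 4 + 4 + 1 = 28.
(Top row then right column would cost 31.)

28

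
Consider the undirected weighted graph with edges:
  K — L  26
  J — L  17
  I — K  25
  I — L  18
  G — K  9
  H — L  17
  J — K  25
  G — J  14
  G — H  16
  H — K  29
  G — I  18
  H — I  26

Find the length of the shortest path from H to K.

25

Checking several routes:
H→L→K: 17 + 26 = 43
H→G→K: 16 + 9 = 25
H→K: 29
H→I→K: 26 + 25 = 51
Best route has total 25.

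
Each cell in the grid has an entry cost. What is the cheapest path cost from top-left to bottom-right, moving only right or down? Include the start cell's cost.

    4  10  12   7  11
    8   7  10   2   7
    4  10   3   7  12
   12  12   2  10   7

Path [0,0]→[1,0]→[2,0]→[2,1]→[2,2]→[3,2]→[3,3]→[3,4]: 4 + 8 + 4 + 10 + 3 + 2 + 10 + 7 = 48.
(Top row then right column would cost 70.)

48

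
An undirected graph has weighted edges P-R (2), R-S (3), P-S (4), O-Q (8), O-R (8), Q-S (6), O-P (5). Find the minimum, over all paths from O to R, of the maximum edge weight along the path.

Candidate routes:
O-Q-S-P-R: max(8, 6, 4, 2) = 8
O-Q-S-R: max(8, 6, 3) = 8
O-P-R: max(5, 2) = 5
O-R: max(8) = 8
O-P-S-R: max(5, 4, 3) = 5
The minimum achievable maximum is 5.

5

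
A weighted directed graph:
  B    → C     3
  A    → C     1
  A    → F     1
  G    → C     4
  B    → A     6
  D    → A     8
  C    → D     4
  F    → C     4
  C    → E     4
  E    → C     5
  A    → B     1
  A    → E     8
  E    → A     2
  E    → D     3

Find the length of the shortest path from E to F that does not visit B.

Routes from E to F avoiding B:
E - D - A - F: 3 + 8 + 1 = 12
E - A - F: 2 + 1 = 3
E - C - D - A - F: 5 + 4 + 8 + 1 = 18
The minimum is 3.

3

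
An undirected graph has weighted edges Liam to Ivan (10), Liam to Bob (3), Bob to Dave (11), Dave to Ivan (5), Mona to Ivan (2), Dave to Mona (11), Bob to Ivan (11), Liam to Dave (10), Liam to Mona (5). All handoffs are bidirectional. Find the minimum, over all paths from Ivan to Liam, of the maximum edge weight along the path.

5

Some routes from Ivan to Liam:
Ivan-Dave-Mona-Liam: max(5, 11, 5) = 11
Ivan-Liam: max(10) = 10
Ivan-Dave-Liam: max(5, 10) = 10
Ivan-Mona-Liam: max(2, 5) = 5
Best route has worst link 5.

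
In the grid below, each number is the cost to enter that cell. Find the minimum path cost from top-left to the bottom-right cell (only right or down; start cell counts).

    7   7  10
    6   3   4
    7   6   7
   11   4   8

34

Path r0c0→r1c0→r1c1→r2c1→r3c1→r3c2: 7 + 6 + 3 + 6 + 4 + 8 = 34.
For comparison, the top-then-right route costs 43.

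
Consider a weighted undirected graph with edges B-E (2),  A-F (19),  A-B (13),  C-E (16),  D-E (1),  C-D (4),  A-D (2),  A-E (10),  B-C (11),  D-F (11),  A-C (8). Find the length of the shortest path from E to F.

12

Checking several routes:
E-B-A-D-F: 2 + 13 + 2 + 11 = 28
E-D-A-F: 1 + 2 + 19 = 22
E-A-D-F: 10 + 2 + 11 = 23
E-D-F: 1 + 11 = 12
Best route has total 12.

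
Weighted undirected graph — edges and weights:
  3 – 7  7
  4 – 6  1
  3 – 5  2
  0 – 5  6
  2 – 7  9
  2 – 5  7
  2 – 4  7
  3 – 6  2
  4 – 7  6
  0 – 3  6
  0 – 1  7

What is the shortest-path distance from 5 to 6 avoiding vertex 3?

15

Routes from 5 to 6 avoiding 3:
5-2-7-4-6: 7 + 9 + 6 + 1 = 23
5-2-4-6: 7 + 7 + 1 = 15
Shortest: 15.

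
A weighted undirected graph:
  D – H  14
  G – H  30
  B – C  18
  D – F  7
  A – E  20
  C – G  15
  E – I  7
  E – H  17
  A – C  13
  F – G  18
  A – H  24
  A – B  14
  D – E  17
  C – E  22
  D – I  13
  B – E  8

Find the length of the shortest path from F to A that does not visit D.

46

A few of the F→A routes:
F -> G -> C -> B -> A: 18 + 15 + 18 + 14 = 65
F -> G -> C -> A: 18 + 15 + 13 = 46
F -> G -> C -> E -> B -> A: 18 + 15 + 22 + 8 + 14 = 77
F -> G -> H -> A: 18 + 30 + 24 = 72
F -> G -> C -> E -> A: 18 + 15 + 22 + 20 = 75
Shortest: 46.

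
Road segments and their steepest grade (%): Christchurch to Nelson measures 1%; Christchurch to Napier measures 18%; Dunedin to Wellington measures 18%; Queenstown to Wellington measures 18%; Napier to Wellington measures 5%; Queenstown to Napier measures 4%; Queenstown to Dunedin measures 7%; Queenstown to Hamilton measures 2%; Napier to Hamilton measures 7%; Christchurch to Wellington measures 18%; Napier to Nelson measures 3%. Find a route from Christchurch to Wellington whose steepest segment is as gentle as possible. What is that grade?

A few of the Christchurch→Wellington routes:
Christchurch - Nelson - Napier - Queenstown - Dunedin - Wellington: max(1, 3, 4, 7, 18) = 18
Christchurch - Nelson - Napier - Queenstown - Wellington: max(1, 3, 4, 18) = 18
Christchurch - Nelson - Napier - Hamilton - Queenstown - Dunedin - Wellington: max(1, 3, 7, 2, 7, 18) = 18
Christchurch - Nelson - Napier - Wellington: max(1, 3, 5) = 5
Christchurch - Nelson - Napier - Hamilton - Queenstown - Wellington: max(1, 3, 7, 2, 18) = 18
Smallest bottleneck: 5%.

5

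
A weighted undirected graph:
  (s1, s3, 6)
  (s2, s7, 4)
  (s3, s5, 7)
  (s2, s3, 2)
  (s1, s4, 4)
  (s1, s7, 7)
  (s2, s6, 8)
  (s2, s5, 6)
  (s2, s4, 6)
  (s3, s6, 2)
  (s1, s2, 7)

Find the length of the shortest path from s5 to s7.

10

Checking several routes:
s5 - s2 - s7: 6 + 4 = 10
s5 - s3 - s6 - s2 - s7: 7 + 2 + 8 + 4 = 21
s5 - s2 - s1 - s7: 6 + 7 + 7 = 20
s5 - s3 - s1 - s7: 7 + 6 + 7 = 20
s5 - s3 - s2 - s7: 7 + 2 + 4 = 13
s5 - s2 - s3 - s1 - s7: 6 + 2 + 6 + 7 = 21
Shortest: 10.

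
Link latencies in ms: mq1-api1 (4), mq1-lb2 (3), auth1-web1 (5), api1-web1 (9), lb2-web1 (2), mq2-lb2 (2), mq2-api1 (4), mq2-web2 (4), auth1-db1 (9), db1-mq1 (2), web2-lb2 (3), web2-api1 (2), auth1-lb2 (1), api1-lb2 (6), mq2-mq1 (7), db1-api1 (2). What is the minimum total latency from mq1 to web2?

Checking several routes:
mq1 → lb2 → web2: 3 + 3 = 6
mq1 → db1 → api1 → web2: 2 + 2 + 2 = 6
mq1 → lb2 → mq2 → web2: 3 + 2 + 4 = 9
mq1 → api1 → web2: 4 + 2 = 6
The minimum is 6 ms.

6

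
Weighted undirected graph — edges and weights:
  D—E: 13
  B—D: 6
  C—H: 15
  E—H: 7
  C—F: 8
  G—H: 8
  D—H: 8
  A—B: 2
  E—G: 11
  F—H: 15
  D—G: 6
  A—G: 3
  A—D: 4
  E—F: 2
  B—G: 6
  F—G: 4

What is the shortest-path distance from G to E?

Some routes from G to E:
G -> D -> E: 6 + 13 = 19
G -> E: 11
G -> H -> E: 8 + 7 = 15
G -> F -> E: 4 + 2 = 6
Shortest: 6.

6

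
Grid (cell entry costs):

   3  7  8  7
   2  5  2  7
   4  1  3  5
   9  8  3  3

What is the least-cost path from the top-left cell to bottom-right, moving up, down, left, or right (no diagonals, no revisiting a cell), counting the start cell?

19

Best path: (0,0) (1,0) (2,0) (2,1) (2,2) (3,2) (3,3)
Cost: 3 + 2 + 4 + 1 + 3 + 3 + 3 = 19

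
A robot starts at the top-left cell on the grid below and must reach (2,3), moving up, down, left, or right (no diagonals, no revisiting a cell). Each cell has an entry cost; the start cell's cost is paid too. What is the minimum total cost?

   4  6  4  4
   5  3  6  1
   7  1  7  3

Path r0c0→r0c1→r0c2→r0c3→r1c3→r2c3: 4 + 6 + 4 + 4 + 1 + 3 = 22.

22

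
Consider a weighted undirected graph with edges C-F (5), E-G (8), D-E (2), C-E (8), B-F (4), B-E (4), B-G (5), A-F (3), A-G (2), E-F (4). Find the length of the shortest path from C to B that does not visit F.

Paths from C to B avoiding F:
C → E → G → B: 8 + 8 + 5 = 21
C → E → B: 8 + 4 = 12
Best route has total 12.

12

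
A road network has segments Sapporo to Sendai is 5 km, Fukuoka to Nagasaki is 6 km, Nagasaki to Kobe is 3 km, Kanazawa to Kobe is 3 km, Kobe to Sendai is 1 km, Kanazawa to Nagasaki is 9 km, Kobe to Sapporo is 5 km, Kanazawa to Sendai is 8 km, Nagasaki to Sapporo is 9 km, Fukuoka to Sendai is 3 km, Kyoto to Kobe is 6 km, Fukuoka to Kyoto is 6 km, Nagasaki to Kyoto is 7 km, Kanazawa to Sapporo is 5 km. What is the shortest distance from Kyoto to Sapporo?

A few of the Kyoto→Sapporo routes:
Kyoto → Fukuoka → Sendai → Kobe → Sapporo: 6 + 3 + 1 + 5 = 15
Kyoto → Kobe → Kanazawa → Sapporo: 6 + 3 + 5 = 14
Kyoto → Kobe → Sendai → Sapporo: 6 + 1 + 5 = 12
Kyoto → Fukuoka → Sendai → Sapporo: 6 + 3 + 5 = 14
Kyoto → Nagasaki → Kobe → Sapporo: 7 + 3 + 5 = 15
Kyoto → Kobe → Sapporo: 6 + 5 = 11
Shortest: 11 km.

11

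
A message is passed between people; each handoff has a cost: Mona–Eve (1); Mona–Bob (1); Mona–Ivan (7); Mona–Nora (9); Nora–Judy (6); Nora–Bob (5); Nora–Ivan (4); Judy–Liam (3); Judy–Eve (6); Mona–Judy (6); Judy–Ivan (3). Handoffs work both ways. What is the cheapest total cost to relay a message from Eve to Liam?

Some routes from Eve to Liam:
Eve → Mona → Bob → Nora → Judy → Liam: 1 + 1 + 5 + 6 + 3 = 16
Eve → Judy → Liam: 6 + 3 = 9
Eve → Mona → Ivan → Judy → Liam: 1 + 7 + 3 + 3 = 14
Eve → Mona → Judy → Liam: 1 + 6 + 3 = 10
The minimum is 9.

9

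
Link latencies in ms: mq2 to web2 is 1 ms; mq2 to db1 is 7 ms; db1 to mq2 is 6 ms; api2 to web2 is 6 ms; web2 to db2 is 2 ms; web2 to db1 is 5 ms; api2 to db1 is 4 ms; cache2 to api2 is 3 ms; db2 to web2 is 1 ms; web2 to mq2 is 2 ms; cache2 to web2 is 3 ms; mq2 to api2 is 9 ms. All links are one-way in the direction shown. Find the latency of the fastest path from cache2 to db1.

Comparing a few candidate routes:
cache2 → web2 → db1: 3 + 5 = 8
cache2 → api2 → db1: 3 + 4 = 7
cache2 → api2 → web2 → db1: 3 + 6 + 5 = 14
cache2 → web2 → mq2 → db1: 3 + 2 + 7 = 12
Shortest: 7 ms.

7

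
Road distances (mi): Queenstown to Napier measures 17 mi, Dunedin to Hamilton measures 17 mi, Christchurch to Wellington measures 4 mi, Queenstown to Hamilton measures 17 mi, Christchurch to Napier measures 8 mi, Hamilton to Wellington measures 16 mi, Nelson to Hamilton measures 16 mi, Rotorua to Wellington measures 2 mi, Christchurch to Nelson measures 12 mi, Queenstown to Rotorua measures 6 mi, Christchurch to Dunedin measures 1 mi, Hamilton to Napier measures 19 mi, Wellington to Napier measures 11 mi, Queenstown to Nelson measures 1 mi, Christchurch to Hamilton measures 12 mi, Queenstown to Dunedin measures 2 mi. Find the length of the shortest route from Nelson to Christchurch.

Some routes from Nelson to Christchurch:
Nelson - Christchurch: 12
Nelson - Queenstown - Dunedin - Christchurch: 1 + 2 + 1 = 4
Nelson - Queenstown - Napier - Christchurch: 1 + 17 + 8 = 26
Nelson - Queenstown - Rotorua - Wellington - Christchurch: 1 + 6 + 2 + 4 = 13
Shortest: 4 mi.

4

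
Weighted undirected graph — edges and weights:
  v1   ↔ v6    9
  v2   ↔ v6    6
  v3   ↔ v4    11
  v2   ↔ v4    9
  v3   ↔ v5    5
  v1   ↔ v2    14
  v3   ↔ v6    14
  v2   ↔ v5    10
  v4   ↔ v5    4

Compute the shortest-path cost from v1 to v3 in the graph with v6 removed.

29

Candidate routes:
v1 → v2 → v5 → v4 → v3: 14 + 10 + 4 + 11 = 39
v1 → v2 → v5 → v3: 14 + 10 + 5 = 29
v1 → v2 → v4 → v3: 14 + 9 + 11 = 34
v1 → v2 → v4 → v5 → v3: 14 + 9 + 4 + 5 = 32
The minimum is 29.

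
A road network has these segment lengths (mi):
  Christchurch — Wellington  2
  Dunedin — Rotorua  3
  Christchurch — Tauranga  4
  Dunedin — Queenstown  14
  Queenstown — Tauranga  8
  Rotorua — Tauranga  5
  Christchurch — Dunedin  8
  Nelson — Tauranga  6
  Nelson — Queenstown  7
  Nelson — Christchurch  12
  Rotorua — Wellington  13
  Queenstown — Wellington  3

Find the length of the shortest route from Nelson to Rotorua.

Checking several routes:
Nelson→Queenstown→Wellington→Christchurch→Tauranga→Rotorua: 7 + 3 + 2 + 4 + 5 = 21
Nelson→Tauranga→Rotorua: 6 + 5 = 11
Nelson→Christchurch→Dunedin→Rotorua: 12 + 8 + 3 = 23
Nelson→Queenstown→Tauranga→Rotorua: 7 + 8 + 5 = 20
Nelson→Tauranga→Christchurch→Dunedin→Rotorua: 6 + 4 + 8 + 3 = 21
Nelson→Christchurch→Tauranga→Rotorua: 12 + 4 + 5 = 21
The minimum is 11 mi.

11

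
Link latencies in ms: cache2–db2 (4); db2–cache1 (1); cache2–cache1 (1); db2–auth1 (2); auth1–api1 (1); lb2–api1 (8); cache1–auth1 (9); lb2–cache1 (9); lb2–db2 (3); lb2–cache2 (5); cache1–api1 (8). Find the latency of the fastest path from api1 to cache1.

Some routes from api1 to cache1:
api1 → auth1 → cache1: 1 + 9 = 10
api1 → cache1: 8
api1 → auth1 → db2 → cache1: 1 + 2 + 1 = 4
api1 → auth1 → db2 → cache2 → cache1: 1 + 2 + 4 + 1 = 8
Shortest: 4 ms.

4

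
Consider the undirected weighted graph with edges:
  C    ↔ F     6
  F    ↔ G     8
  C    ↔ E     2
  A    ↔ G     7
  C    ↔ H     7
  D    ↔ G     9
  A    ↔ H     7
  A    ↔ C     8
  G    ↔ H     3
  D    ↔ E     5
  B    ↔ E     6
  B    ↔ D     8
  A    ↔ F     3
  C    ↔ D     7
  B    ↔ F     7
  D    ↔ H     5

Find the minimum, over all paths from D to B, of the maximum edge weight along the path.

6

Some routes from D to B:
D→E→C→H→A→F→B: max(5, 2, 7, 7, 3, 7) = 7
D→C→H→A→F→B: max(7, 7, 7, 3, 7) = 7
D→C→E→B: max(7, 2, 6) = 7
D→E→C→F→B: max(5, 2, 6, 7) = 7
D→E→B: max(5, 6) = 6
D→E→C→H→G→A→F→B: max(5, 2, 7, 3, 7, 3, 7) = 7
Smallest bottleneck: 6.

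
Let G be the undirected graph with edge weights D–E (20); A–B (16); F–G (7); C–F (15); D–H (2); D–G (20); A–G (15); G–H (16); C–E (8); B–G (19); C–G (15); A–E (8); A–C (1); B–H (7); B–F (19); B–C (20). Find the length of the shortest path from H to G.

A few of the H→G routes:
H→B→A→C→G: 7 + 16 + 1 + 15 = 39
H→B→G: 7 + 19 = 26
H→B→A→G: 7 + 16 + 15 = 38
H→D→G: 2 + 20 = 22
H→G: 16
H→B→F→G: 7 + 19 + 7 = 33
Best route has total 16.

16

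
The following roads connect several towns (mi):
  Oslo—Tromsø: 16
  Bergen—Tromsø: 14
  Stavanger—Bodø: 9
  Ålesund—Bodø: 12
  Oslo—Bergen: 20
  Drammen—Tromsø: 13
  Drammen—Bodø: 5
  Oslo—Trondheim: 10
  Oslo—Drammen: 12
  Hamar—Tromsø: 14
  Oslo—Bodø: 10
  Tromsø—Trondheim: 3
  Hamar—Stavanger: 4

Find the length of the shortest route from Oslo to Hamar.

23

A few of the Oslo→Hamar routes:
Oslo -> Drammen -> Tromsø -> Hamar: 12 + 13 + 14 = 39
Oslo -> Bodø -> Stavanger -> Hamar: 10 + 9 + 4 = 23
Oslo -> Tromsø -> Hamar: 16 + 14 = 30
Oslo -> Drammen -> Bodø -> Stavanger -> Hamar: 12 + 5 + 9 + 4 = 30
Oslo -> Trondheim -> Tromsø -> Hamar: 10 + 3 + 14 = 27
Oslo -> Bodø -> Drammen -> Tromsø -> Hamar: 10 + 5 + 13 + 14 = 42
The minimum is 23 mi.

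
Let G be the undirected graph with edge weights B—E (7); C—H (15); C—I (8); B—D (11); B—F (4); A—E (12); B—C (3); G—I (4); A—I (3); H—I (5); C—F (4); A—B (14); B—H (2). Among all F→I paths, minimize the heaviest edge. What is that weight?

Comparing a few candidate routes:
F-C-B-E-A-I: max(4, 3, 7, 12, 3) = 12
F-C-I: max(4, 8) = 8
F-C-B-H-I: max(4, 3, 2, 5) = 5
F-B-C-I: max(4, 3, 8) = 8
F-B-H-I: max(4, 2, 5) = 5
Best route has worst link 5.

5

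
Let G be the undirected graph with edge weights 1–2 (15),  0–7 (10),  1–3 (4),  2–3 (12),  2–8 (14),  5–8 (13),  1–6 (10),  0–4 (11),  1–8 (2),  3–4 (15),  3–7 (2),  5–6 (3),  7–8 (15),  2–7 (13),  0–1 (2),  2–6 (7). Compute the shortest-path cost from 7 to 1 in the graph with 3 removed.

12

A few of the 7→1 routes:
7 - 2 - 1: 13 + 15 = 28
7 - 0 - 1: 10 + 2 = 12
7 - 8 - 1: 15 + 2 = 17
Shortest: 12.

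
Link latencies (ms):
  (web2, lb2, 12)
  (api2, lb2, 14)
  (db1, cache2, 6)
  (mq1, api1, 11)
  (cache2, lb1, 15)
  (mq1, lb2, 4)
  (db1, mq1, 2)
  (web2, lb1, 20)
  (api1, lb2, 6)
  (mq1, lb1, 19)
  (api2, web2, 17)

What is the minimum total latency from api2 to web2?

17

Paths from api2 to web2:
api2 → web2: 17
api2 → lb2 → api1 → mq1 → lb1 → web2: 14 + 6 + 11 + 19 + 20 = 70
api2 → lb2 → mq1 → db1 → cache2 → lb1 → web2: 14 + 4 + 2 + 6 + 15 + 20 = 61
api2 → lb2 → web2: 14 + 12 = 26
api2 → lb2 → mq1 → lb1 → web2: 14 + 4 + 19 + 20 = 57
api2 → lb2 → api1 → mq1 → db1 → cache2 → lb1 → web2: 14 + 6 + 11 + 2 + 6 + 15 + 20 = 74
Best route has total 17 ms.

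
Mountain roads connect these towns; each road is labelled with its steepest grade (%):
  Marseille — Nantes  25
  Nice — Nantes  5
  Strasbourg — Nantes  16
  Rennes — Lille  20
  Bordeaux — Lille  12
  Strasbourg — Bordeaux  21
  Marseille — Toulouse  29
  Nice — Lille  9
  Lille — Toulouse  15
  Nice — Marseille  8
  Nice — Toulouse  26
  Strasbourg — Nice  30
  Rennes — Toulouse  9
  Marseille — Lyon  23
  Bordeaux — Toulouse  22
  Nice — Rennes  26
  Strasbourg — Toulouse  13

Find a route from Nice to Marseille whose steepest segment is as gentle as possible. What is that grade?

Comparing a few candidate routes:
Nice -> Lille -> Rennes -> Toulouse -> Strasbourg -> Nantes -> Marseille: max(9, 20, 9, 13, 16, 25) = 25
Nice -> Lille -> Bordeaux -> Strasbourg -> Nantes -> Marseille: max(9, 12, 21, 16, 25) = 25
Nice -> Lille -> Bordeaux -> Toulouse -> Strasbourg -> Nantes -> Marseille: max(9, 12, 22, 13, 16, 25) = 25
Nice -> Lille -> Rennes -> Toulouse -> Bordeaux -> Strasbourg -> Nantes -> Marseille: max(9, 20, 9, 22, 21, 16, 25) = 25
Nice -> Marseille: max(8) = 8
Nice -> Nantes -> Marseille: max(5, 25) = 25
The minimum achievable maximum is 8%.

8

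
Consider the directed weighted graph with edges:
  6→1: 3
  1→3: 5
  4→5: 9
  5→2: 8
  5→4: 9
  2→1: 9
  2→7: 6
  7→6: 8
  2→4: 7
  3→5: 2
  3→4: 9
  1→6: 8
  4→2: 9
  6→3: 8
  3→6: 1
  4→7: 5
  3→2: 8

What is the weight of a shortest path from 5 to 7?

Checking several routes:
5→2→4→7: 8 + 7 + 5 = 20
5→4→7: 9 + 5 = 14
5→2→7: 8 + 6 = 14
Shortest: 14.

14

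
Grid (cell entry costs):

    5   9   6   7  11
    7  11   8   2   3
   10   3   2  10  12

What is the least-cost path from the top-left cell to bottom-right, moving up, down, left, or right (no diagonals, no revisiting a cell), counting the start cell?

44

One optimal route is (0,0) → (0,1) → (0,2) → (0,3) → (1,3) → (1,4) → (2,4).
Its cost is 5 + 9 + 6 + 7 + 2 + 3 + 12 = 44.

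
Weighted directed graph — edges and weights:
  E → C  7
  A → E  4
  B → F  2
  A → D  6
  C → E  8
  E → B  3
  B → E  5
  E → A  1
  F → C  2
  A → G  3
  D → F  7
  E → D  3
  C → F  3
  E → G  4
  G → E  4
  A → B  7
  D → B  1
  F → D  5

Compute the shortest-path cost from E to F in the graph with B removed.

10

Candidate routes:
E -> A -> D -> F: 1 + 6 + 7 = 14
E -> C -> F: 7 + 3 = 10
E -> D -> F: 3 + 7 = 10
Shortest: 10.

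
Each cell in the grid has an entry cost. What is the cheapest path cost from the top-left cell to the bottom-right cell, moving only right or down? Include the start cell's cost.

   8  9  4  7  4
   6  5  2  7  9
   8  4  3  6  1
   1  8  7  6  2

33

Take [0,0] → [1,0] → [1,1] → [1,2] → [2,2] → [2,3] → [2,4] → [3,4] for a total of 8 + 6 + 5 + 2 + 3 + 6 + 1 + 2 = 33.
(Top row then right column would cost 44.)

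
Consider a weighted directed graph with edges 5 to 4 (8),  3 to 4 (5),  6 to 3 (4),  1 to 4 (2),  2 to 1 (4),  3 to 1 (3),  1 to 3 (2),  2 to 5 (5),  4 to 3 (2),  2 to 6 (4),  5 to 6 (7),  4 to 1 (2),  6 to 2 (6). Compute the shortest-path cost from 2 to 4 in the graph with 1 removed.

13

Routes from 2 to 4 avoiding 1:
2 -> 6 -> 3 -> 4: 4 + 4 + 5 = 13
2 -> 5 -> 4: 5 + 8 = 13
2 -> 5 -> 6 -> 3 -> 4: 5 + 7 + 4 + 5 = 21
The minimum is 13.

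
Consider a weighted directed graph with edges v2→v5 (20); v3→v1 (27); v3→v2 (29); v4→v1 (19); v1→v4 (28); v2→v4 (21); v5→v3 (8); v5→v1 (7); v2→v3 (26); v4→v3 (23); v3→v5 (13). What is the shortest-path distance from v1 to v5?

64

Routes from v1 to v5:
v1-v4-v3-v2-v5: 28 + 23 + 29 + 20 = 100
v1-v4-v3-v5: 28 + 23 + 13 = 64
The minimum is 64.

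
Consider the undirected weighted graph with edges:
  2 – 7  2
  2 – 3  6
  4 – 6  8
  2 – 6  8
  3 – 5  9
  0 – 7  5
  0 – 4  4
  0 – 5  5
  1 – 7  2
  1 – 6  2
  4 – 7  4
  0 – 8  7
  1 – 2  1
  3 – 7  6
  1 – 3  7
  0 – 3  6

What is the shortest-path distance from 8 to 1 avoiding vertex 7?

A few of the 8→1 routes:
8→0→3→2→1: 7 + 6 + 6 + 1 = 20
8→0→4→6→1: 7 + 4 + 8 + 2 = 21
8→0→5→3→2→1: 7 + 5 + 9 + 6 + 1 = 28
8→0→3→1: 7 + 6 + 7 = 20
Best route has total 20.

20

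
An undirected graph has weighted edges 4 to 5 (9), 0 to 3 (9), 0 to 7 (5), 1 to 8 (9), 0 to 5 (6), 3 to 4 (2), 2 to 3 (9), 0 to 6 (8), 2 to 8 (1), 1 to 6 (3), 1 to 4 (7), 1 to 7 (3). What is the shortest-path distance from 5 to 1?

14

A few of the 5→1 routes:
5→4→3→0→7→1: 9 + 2 + 9 + 5 + 3 = 28
5→4→1: 9 + 7 = 16
5→0→6→1: 6 + 8 + 3 = 17
5→0→3→4→1: 6 + 9 + 2 + 7 = 24
5→0→7→1: 6 + 5 + 3 = 14
Best route has total 14.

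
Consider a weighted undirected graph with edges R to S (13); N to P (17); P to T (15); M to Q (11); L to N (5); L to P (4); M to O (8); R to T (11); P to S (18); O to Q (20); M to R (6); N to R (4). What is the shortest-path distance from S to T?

24

A few of the S→T routes:
S -> R -> N -> L -> P -> T: 13 + 4 + 5 + 4 + 15 = 41
S -> R -> T: 13 + 11 = 24
S -> P -> T: 18 + 15 = 33
Shortest: 24.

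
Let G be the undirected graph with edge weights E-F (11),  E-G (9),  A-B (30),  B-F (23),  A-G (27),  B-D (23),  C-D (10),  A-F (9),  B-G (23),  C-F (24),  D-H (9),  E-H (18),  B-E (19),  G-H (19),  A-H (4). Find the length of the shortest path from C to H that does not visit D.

A few of the C→H routes:
C → F → E → H: 24 + 11 + 18 = 53
C → F → E → G → H: 24 + 11 + 9 + 19 = 63
C → F → E → G → A → H: 24 + 11 + 9 + 27 + 4 = 75
C → F → A → H: 24 + 9 + 4 = 37
Best route has total 37.

37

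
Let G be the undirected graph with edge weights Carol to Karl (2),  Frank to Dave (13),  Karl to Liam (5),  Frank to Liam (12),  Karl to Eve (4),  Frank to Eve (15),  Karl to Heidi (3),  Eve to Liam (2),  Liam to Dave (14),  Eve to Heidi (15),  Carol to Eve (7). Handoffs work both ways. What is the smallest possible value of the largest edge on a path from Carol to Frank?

Comparing a few candidate routes:
Carol - Karl - Liam - Dave - Frank: max(2, 5, 14, 13) = 14
Carol - Eve - Liam - Frank: max(7, 2, 12) = 12
Carol - Karl - Eve - Liam - Dave - Frank: max(2, 4, 2, 14, 13) = 14
Carol - Karl - Eve - Liam - Frank: max(2, 4, 2, 12) = 12
Carol - Karl - Liam - Frank: max(2, 5, 12) = 12
Carol - Eve - Karl - Liam - Frank: max(7, 4, 5, 12) = 12
The minimum achievable maximum is 12.

12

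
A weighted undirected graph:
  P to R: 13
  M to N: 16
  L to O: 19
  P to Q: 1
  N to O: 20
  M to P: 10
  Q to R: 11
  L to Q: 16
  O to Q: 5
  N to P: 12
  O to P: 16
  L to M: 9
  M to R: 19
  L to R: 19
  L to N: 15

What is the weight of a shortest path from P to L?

17

Comparing a few candidate routes:
P - M - L: 10 + 9 = 19
P - Q - L: 1 + 16 = 17
P - Q - O - L: 1 + 5 + 19 = 25
P - N - L: 12 + 15 = 27
P - Q - R - L: 1 + 11 + 19 = 31
The minimum is 17.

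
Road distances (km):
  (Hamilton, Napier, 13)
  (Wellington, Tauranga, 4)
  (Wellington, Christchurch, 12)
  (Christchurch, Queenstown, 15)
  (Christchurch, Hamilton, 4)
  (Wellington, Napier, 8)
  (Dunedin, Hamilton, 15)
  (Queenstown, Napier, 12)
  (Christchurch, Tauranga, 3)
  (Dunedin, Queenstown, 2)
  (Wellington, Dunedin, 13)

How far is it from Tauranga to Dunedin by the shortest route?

17

Some routes from Tauranga to Dunedin:
Tauranga → Wellington → Napier → Queenstown → Dunedin: 4 + 8 + 12 + 2 = 26
Tauranga → Christchurch → Queenstown → Dunedin: 3 + 15 + 2 = 20
Tauranga → Christchurch → Wellington → Dunedin: 3 + 12 + 13 = 28
Tauranga → Wellington → Dunedin: 4 + 13 = 17
Tauranga → Christchurch → Hamilton → Dunedin: 3 + 4 + 15 = 22
Tauranga → Wellington → Christchurch → Queenstown → Dunedin: 4 + 12 + 15 + 2 = 33
The minimum is 17 km.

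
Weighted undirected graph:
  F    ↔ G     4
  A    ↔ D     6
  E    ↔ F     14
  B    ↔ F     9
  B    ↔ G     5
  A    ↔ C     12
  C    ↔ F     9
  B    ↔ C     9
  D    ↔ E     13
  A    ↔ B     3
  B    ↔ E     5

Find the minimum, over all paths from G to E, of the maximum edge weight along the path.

5

Some routes from G to E:
G → F → B → E: max(4, 9, 5) = 9
G → B → A → D → E: max(5, 3, 6, 13) = 13
G → F → C → B → E: max(4, 9, 9, 5) = 9
G → F → C → A → B → E: max(4, 9, 12, 3, 5) = 12
G → B → F → C → A → D → E: max(5, 9, 9, 12, 6, 13) = 13
G → B → E: max(5, 5) = 5
Smallest bottleneck: 5.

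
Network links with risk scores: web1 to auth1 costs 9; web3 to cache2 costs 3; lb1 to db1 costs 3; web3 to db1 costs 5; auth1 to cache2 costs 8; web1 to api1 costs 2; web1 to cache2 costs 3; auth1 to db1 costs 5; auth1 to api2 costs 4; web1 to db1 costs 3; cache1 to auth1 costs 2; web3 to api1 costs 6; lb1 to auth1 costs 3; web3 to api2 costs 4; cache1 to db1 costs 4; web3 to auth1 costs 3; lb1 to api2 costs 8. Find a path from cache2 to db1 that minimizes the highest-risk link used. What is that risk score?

3

A few of the cache2→db1 routes:
cache2 -> web3 -> api2 -> auth1 -> cache1 -> db1: max(3, 4, 4, 2, 4) = 4
cache2 -> web1 -> db1: max(3, 3) = 3
cache2 -> web3 -> auth1 -> cache1 -> db1: max(3, 3, 2, 4) = 4
cache2 -> web3 -> auth1 -> lb1 -> db1: max(3, 3, 3, 3) = 3
cache2 -> web3 -> api2 -> auth1 -> lb1 -> db1: max(3, 4, 4, 3, 3) = 4
The minimum achievable maximum is 3.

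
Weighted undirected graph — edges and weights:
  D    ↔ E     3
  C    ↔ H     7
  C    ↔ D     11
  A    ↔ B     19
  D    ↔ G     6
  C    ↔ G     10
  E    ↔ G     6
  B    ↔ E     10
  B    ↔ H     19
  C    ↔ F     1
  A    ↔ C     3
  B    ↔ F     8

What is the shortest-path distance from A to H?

10

A few of the A→H routes:
A - C - H: 3 + 7 = 10
A - B - F - C - H: 19 + 8 + 1 + 7 = 35
A - B - H: 19 + 19 = 38
A - C - F - B - H: 3 + 1 + 8 + 19 = 31
The minimum is 10.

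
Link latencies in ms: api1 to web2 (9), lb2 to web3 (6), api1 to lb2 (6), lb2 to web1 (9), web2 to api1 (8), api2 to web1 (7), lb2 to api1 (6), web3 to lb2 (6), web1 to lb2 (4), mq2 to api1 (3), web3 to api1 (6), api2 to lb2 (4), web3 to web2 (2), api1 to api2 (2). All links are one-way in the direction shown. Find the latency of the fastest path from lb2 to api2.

8

Paths from lb2 to api2:
lb2 -> web3 -> api1 -> api2: 6 + 6 + 2 = 14
lb2 -> web3 -> web2 -> api1 -> api2: 6 + 2 + 8 + 2 = 18
lb2 -> api1 -> api2: 6 + 2 = 8
The minimum is 8 ms.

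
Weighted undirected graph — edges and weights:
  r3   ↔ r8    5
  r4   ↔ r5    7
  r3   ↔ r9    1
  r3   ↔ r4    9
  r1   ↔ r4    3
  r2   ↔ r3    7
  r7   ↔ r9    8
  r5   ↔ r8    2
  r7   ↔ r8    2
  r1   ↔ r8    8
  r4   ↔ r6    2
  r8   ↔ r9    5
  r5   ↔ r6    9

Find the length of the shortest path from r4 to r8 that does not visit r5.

Comparing a few candidate routes:
r4 -> r1 -> r8: 3 + 8 = 11
r4 -> r3 -> r8: 9 + 5 = 14
r4 -> r3 -> r9 -> r8: 9 + 1 + 5 = 15
The minimum is 11.

11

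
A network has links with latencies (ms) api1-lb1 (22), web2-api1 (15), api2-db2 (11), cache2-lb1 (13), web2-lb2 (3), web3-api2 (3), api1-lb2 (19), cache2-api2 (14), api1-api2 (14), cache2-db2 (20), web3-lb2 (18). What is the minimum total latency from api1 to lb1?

Some routes from api1 to lb1:
api1→api2→db2→cache2→lb1: 14 + 11 + 20 + 13 = 58
api1→api2→cache2→lb1: 14 + 14 + 13 = 41
api1→lb1: 22
Best route has total 22 ms.

22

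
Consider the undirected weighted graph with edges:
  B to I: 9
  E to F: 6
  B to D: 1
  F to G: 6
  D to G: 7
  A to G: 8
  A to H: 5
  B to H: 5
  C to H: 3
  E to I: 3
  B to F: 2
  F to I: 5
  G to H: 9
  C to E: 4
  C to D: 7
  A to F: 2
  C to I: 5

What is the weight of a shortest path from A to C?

8

A few of the A→C routes:
A -> H -> C: 5 + 3 = 8
A -> F -> B -> H -> C: 2 + 2 + 5 + 3 = 12
A -> F -> I -> C: 2 + 5 + 5 = 12
A -> F -> B -> D -> C: 2 + 2 + 1 + 7 = 12
Best route has total 8.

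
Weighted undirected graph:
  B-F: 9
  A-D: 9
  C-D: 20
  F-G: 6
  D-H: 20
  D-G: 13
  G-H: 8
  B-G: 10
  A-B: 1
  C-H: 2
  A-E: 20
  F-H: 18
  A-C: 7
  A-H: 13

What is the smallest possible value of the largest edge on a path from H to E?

20

Some routes from H to E:
H → G → B → A → E: max(8, 10, 1, 20) = 20
H → G → D → C → A → E: max(8, 13, 20, 7, 20) = 20
H → G → F → B → A → E: max(8, 6, 9, 1, 20) = 20
The minimum achievable maximum is 20.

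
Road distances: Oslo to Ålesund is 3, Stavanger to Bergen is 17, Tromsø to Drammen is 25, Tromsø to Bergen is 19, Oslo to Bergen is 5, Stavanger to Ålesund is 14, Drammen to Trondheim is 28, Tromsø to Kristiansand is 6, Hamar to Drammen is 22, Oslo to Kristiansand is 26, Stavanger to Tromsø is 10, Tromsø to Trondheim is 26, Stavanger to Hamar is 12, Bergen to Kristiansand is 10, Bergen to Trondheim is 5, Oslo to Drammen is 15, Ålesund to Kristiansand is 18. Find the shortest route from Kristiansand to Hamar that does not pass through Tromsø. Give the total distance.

39

A few of the Kristiansand→Hamar routes:
Kristiansand-Bergen-Stavanger-Hamar: 10 + 17 + 12 = 39
Kristiansand-Ålesund-Stavanger-Hamar: 18 + 14 + 12 = 44
Kristiansand-Bergen-Oslo-Ålesund-Stavanger-Hamar: 10 + 5 + 3 + 14 + 12 = 44
Kristiansand-Bergen-Oslo-Drammen-Hamar: 10 + 5 + 15 + 22 = 52
Shortest: 39.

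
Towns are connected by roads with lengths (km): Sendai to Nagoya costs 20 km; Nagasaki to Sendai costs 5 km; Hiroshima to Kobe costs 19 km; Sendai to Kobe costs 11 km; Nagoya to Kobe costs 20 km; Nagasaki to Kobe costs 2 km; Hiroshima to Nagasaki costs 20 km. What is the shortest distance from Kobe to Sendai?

7

Paths from Kobe to Sendai:
Kobe → Nagasaki → Sendai: 2 + 5 = 7
Kobe → Hiroshima → Nagasaki → Sendai: 19 + 20 + 5 = 44
Kobe → Nagoya → Sendai: 20 + 20 = 40
Kobe → Sendai: 11
Shortest: 7 km.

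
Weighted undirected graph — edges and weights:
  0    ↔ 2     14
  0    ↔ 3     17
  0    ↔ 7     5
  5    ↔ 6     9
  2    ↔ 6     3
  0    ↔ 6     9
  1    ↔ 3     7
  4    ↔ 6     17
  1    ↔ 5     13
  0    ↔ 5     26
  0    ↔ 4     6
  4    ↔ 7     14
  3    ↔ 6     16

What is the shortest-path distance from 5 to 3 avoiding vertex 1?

25

Comparing a few candidate routes:
5 → 6 → 0 → 3: 9 + 9 + 17 = 35
5 → 0 → 3: 26 + 17 = 43
5 → 0 → 6 → 3: 26 + 9 + 16 = 51
5 → 6 → 2 → 0 → 3: 9 + 3 + 14 + 17 = 43
5 → 6 → 4 → 0 → 3: 9 + 17 + 6 + 17 = 49
5 → 6 → 3: 9 + 16 = 25
The minimum is 25.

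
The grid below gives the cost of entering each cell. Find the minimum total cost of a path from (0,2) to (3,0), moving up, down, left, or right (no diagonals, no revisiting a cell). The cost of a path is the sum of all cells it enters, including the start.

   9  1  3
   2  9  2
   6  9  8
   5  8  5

Cheapest: [0,2] [0,1] [0,0] [1,0] [2,0] [3,0]
  3 + 1 + 9 + 2 + 6 + 5 = 26

26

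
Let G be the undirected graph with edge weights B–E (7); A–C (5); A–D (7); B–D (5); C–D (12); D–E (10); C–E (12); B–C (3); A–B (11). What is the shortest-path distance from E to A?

15

Comparing a few candidate routes:
E - C - A: 12 + 5 = 17
E - B - D - A: 7 + 5 + 7 = 19
E - D - B - C - A: 10 + 5 + 3 + 5 = 23
E - D - A: 10 + 7 = 17
E - B - C - A: 7 + 3 + 5 = 15
E - B - A: 7 + 11 = 18
The minimum is 15.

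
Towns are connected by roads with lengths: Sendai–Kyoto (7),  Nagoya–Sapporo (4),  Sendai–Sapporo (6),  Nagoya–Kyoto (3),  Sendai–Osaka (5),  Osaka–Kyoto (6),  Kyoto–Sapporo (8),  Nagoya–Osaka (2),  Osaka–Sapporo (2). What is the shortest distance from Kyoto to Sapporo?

7

Some routes from Kyoto to Sapporo:
Kyoto - Sapporo: 8
Kyoto - Nagoya - Osaka - Sapporo: 3 + 2 + 2 = 7
Kyoto - Osaka - Sapporo: 6 + 2 = 8
Kyoto - Nagoya - Sapporo: 3 + 4 = 7
The minimum is 7.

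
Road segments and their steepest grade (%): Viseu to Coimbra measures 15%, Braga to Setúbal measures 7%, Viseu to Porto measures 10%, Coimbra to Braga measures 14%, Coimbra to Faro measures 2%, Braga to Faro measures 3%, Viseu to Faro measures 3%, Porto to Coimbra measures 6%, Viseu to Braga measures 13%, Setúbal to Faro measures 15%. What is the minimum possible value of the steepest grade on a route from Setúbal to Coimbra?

A few of the Setúbal→Coimbra routes:
Setúbal → Braga → Faro → Coimbra: max(7, 3, 2) = 7
Setúbal → Braga → Coimbra: max(7, 14) = 14
Setúbal → Braga → Viseu → Porto → Coimbra: max(7, 13, 10, 6) = 13
Setúbal → Braga → Viseu → Faro → Coimbra: max(7, 13, 3, 2) = 13
Setúbal → Braga → Faro → Viseu → Porto → Coimbra: max(7, 3, 3, 10, 6) = 10
The minimum achievable maximum is 7%.

7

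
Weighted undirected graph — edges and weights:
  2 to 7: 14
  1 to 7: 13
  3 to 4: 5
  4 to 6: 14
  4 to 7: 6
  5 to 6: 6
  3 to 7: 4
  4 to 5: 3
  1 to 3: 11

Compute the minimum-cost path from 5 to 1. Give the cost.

Checking several routes:
5→4→7→1: 3 + 6 + 13 = 22
5→4→3→1: 3 + 5 + 11 = 19
5→4→7→3→1: 3 + 6 + 4 + 11 = 24
5→6→4→3→1: 6 + 14 + 5 + 11 = 36
5→4→3→7→1: 3 + 5 + 4 + 13 = 25
Shortest: 19.

19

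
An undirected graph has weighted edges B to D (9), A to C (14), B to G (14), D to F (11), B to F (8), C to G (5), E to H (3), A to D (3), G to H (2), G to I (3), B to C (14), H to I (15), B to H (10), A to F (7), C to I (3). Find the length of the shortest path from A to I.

A few of the A→I routes:
A → D → B → C → I: 3 + 9 + 14 + 3 = 29
A → D → B → H → G → I: 3 + 9 + 10 + 2 + 3 = 27
A → C → G → I: 14 + 5 + 3 = 22
A → C → I: 14 + 3 = 17
A → D → B → G → I: 3 + 9 + 14 + 3 = 29
Shortest: 17.

17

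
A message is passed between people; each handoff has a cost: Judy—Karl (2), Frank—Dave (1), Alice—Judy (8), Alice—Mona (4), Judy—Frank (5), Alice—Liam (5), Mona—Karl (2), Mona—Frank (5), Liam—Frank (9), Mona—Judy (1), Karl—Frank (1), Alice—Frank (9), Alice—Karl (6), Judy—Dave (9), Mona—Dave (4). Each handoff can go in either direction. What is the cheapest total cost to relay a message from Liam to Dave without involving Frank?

Some routes from Liam to Dave avoiding Frank:
Liam → Alice → Karl → Mona → Dave: 5 + 6 + 2 + 4 = 17
Liam → Alice → Mona → Dave: 5 + 4 + 4 = 13
Liam → Alice → Judy → Mona → Dave: 5 + 8 + 1 + 4 = 18
Liam → Alice → Karl → Judy → Mona → Dave: 5 + 6 + 2 + 1 + 4 = 18
Liam → Alice → Mona → Judy → Dave: 5 + 4 + 1 + 9 = 19
The minimum is 13.

13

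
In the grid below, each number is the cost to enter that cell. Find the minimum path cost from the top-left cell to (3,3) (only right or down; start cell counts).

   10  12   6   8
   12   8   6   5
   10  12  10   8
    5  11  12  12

59

Path (0,0) (0,1) (0,2) (1,2) (1,3) (2,3) (3,3): 10 + 12 + 6 + 6 + 5 + 8 + 12 = 59.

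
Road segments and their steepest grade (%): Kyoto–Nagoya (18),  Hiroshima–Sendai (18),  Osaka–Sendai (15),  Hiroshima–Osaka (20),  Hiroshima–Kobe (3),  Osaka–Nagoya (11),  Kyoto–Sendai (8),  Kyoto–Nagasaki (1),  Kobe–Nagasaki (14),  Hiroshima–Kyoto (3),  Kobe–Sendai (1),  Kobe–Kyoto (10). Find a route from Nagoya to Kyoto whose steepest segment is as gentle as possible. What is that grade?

A few of the Nagoya→Kyoto routes:
Nagoya -> Osaka -> Sendai -> Kobe -> Kyoto: max(11, 15, 1, 10) = 15
Nagoya -> Osaka -> Sendai -> Hiroshima -> Kyoto: max(11, 15, 18, 3) = 18
Nagoya -> Osaka -> Sendai -> Hiroshima -> Kobe -> Nagasaki -> Kyoto: max(11, 15, 18, 3, 14, 1) = 18
Nagoya -> Osaka -> Sendai -> Kyoto: max(11, 15, 8) = 15
Nagoya -> Osaka -> Sendai -> Kobe -> Hiroshima -> Kyoto: max(11, 15, 1, 3, 3) = 15
Nagoya -> Osaka -> Sendai -> Kobe -> Nagasaki -> Kyoto: max(11, 15, 1, 14, 1) = 15
The minimum achievable maximum is 15%.

15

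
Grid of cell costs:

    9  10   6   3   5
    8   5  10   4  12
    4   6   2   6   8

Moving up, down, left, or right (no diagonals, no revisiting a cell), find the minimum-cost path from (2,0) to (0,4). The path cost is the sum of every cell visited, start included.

Take (2,0) → (2,1) → (2,2) → (2,3) → (1,3) → (0,3) → (0,4) for a total of 4 + 6 + 2 + 6 + 4 + 3 + 5 = 30.

30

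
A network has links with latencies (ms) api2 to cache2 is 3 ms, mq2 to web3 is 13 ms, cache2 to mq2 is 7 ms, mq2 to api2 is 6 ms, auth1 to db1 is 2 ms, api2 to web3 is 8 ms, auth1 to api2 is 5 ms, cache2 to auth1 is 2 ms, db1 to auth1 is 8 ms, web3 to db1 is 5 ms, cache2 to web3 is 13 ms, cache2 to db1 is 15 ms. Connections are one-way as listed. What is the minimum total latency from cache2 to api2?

Routes from cache2 to api2:
cache2 → db1 → auth1 → api2: 15 + 8 + 5 = 28
cache2 → auth1 → api2: 2 + 5 = 7
cache2 → mq2 → web3 → db1 → auth1 → api2: 7 + 13 + 5 + 8 + 5 = 38
cache2 → web3 → db1 → auth1 → api2: 13 + 5 + 8 + 5 = 31
cache2 → mq2 → api2: 7 + 6 = 13
Shortest: 7 ms.

7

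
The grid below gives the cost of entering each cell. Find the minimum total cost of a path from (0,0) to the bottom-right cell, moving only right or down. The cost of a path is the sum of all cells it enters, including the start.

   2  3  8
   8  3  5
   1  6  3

One optimal route is [0,0] → [0,1] → [1,1] → [1,2] → [2,2].
Its cost is 2 + 3 + 3 + 5 + 3 = 16.

16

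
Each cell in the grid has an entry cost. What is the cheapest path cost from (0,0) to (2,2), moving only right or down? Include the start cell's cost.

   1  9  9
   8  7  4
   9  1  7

One optimal route is r0c0 -> r1c0 -> r1c1 -> r2c1 -> r2c2.
Its cost is 1 + 8 + 7 + 1 + 7 = 24.
(Top row then right column would cost 30.)

24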